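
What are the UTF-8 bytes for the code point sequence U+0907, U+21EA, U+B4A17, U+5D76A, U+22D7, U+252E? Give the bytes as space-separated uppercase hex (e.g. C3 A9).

U+0907: 3-byte form → E0 A4 87.
U+21EA: 3-byte form → E2 87 AA.
U+B4A17: 4-byte form → F2 B4 A8 97.
U+5D76A: 4-byte form → F1 9D 9D AA.
U+22D7: 3-byte form → E2 8B 97.
U+252E: 3-byte form → E2 94 AE.
Concatenated (20 bytes): E0 A4 87 E2 87 AA F2 B4 A8 97 F1 9D 9D AA E2 8B 97 E2 94 AE.

E0 A4 87 E2 87 AA F2 B4 A8 97 F1 9D 9D AA E2 8B 97 E2 94 AE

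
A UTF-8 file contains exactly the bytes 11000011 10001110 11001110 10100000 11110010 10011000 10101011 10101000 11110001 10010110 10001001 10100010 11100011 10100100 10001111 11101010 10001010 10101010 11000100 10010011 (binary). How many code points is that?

Byte at offset 0: 0xC3 = 11000011 → 2-byte char (#1). Advance 2.
Byte at offset 2: 0xCE = 11001110 → 2-byte char (#2). Advance 2.
Byte at offset 4: 0xF2 = 11110010 → 4-byte char (#3). Advance 4.
Byte at offset 8: 0xF1 = 11110001 → 4-byte char (#4). Advance 4.
Byte at offset 12: 0xE3 = 11100011 → 3-byte char (#5). Advance 3.
Byte at offset 15: 0xEA = 11101010 → 3-byte char (#6). Advance 3.
Byte at offset 18: 0xC4 = 11000100 → 2-byte char (#7). Advance 2.
Reached end at offset 20 after 7 code points.

7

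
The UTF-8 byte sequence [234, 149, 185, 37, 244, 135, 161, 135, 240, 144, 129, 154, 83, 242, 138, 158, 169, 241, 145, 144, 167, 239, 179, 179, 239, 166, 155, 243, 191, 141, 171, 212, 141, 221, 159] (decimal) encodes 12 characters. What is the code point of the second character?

U+0025

Offset 0: leading byte 0xEA = 11101010 → 3-byte char #1 = EA 95 B9.
Offset 3: leading byte 0x25 = 00100101 → 1-byte char #2 = 25.
Leading byte 0x25 = 00100101 matches 0xxxxxxx → 1-byte sequence.
Byte 1: 0x25 = 00100101, payload 0100101 (7 bits).
Concatenate: 0100101 = 0x25 (7 bits → U+0025).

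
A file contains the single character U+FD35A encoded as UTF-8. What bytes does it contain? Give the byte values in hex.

U+FD35A = 0xFD35A = 1037146 decimal. In range U+10000–U+10FFFF → 4-byte form: 11110xxx 10xxxxxx 10xxxxxx 10xxxxxx.
Binary (21 bits): 011111101001101011010.
Split 3+6+6+6: 011 | 111101 | 001101 | 011010.
Byte 1: 11110011 = 0xF3.
Byte 2: 10111101 = 0xBD.
Byte 3: 10001101 = 0x8D.
Byte 4: 10011010 = 0x9A.

F3 BD 8D 9A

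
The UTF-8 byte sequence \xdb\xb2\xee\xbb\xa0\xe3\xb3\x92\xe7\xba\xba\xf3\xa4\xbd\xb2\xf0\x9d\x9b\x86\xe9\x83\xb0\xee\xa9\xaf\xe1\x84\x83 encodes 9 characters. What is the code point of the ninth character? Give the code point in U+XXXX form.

U+1103

Offset 0: leading byte 0xDB = 11011011 → 2-byte char #1 = DB B2.
Offset 2: leading byte 0xEE = 11101110 → 3-byte char #2 = EE BB A0.
Offset 5: leading byte 0xE3 = 11100011 → 3-byte char #3 = E3 B3 92.
Offset 8: leading byte 0xE7 = 11100111 → 3-byte char #4 = E7 BA BA.
Offset 11: leading byte 0xF3 = 11110011 → 4-byte char #5 = F3 A4 BD B2.
Offset 15: leading byte 0xF0 = 11110000 → 4-byte char #6 = F0 9D 9B 86.
Offset 19: leading byte 0xE9 = 11101001 → 3-byte char #7 = E9 83 B0.
Offset 22: leading byte 0xEE = 11101110 → 3-byte char #8 = EE A9 AF.
Offset 25: leading byte 0xE1 = 11100001 → 3-byte char #9 = E1 84 83.
Leading byte 0xE1 = 11100001 matches 1110xxxx → 3-byte sequence.
Byte 1: 0xE1 = 11100001, payload 0001 (4 bits).
Byte 2: 0x84 = 10000100 (10xxxxxx ✓), payload 000100.
Byte 3: 0x83 = 10000011 (10xxxxxx ✓), payload 000011.
Concatenate: 0001000100000011 = 0x1103 (16 bits → U+1103).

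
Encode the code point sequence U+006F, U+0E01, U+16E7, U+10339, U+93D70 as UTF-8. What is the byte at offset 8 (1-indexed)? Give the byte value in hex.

1-indexed offset 8 is 0-indexed offset 7.
U+006F → 1-byte form 6F at offsets 0–0.
U+0E01 → 3-byte form E0 B8 81 at offsets 1–3.
U+16E7 → 3-byte form E1 9B A7 at offsets 4–6.
U+10339 → 4-byte form F0 90 8C B9 at offsets 7–10.
Offset 7 falls in char 4's range; it's byte 1 of F0 90 8C B9 = 0xF0.

0xF0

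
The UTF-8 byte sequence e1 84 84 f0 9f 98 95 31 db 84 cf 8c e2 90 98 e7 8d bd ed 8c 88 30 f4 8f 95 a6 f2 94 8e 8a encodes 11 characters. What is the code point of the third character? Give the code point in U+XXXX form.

U+0031

Offset 0: leading byte 0xE1 = 11100001 → 3-byte char #1 = E1 84 84.
Offset 3: leading byte 0xF0 = 11110000 → 4-byte char #2 = F0 9F 98 95.
Offset 7: leading byte 0x31 = 00110001 → 1-byte char #3 = 31.
Leading byte 0x31 = 00110001 matches 0xxxxxxx → 1-byte sequence.
Byte 1: 0x31 = 00110001, payload 0110001 (7 bits).
Concatenate: 0110001 = 0x31 (7 bits → U+0031).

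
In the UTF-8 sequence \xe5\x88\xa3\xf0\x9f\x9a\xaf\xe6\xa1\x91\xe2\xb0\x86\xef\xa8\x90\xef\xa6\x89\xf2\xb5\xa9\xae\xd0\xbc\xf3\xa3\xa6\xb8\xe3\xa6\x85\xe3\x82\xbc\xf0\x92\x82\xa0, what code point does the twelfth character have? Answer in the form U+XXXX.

U+120A0

Offset 0: leading byte 0xE5 = 11100101 → 3-byte char #1 = E5 88 A3.
Offset 3: leading byte 0xF0 = 11110000 → 4-byte char #2 = F0 9F 9A AF.
Offset 7: leading byte 0xE6 = 11100110 → 3-byte char #3 = E6 A1 91.
Offset 10: leading byte 0xE2 = 11100010 → 3-byte char #4 = E2 B0 86.
Offset 13: leading byte 0xEF = 11101111 → 3-byte char #5 = EF A8 90.
Offset 16: leading byte 0xEF = 11101111 → 3-byte char #6 = EF A6 89.
Offset 19: leading byte 0xF2 = 11110010 → 4-byte char #7 = F2 B5 A9 AE.
Offset 23: leading byte 0xD0 = 11010000 → 2-byte char #8 = D0 BC.
Offset 25: leading byte 0xF3 = 11110011 → 4-byte char #9 = F3 A3 A6 B8.
Offset 29: leading byte 0xE3 = 11100011 → 3-byte char #10 = E3 A6 85.
Offset 32: leading byte 0xE3 = 11100011 → 3-byte char #11 = E3 82 BC.
Offset 35: leading byte 0xF0 = 11110000 → 4-byte char #12 = F0 92 82 A0.
Leading byte 0xF0 = 11110000 matches 11110xxx → 4-byte sequence.
Byte 1: 0xF0 = 11110000, payload 000 (3 bits).
Byte 2: 0x92 = 10010010 (10xxxxxx ✓), payload 010010.
Byte 3: 0x82 = 10000010 (10xxxxxx ✓), payload 000010.
Byte 4: 0xA0 = 10100000 (10xxxxxx ✓), payload 100000.
Concatenate: 000010010000010100000 = 0x120A0 (21 bits → U+120A0).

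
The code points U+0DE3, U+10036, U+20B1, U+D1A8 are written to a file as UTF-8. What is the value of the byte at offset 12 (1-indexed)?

1-indexed offset 12 is 0-indexed offset 11.
U+0DE3 → 3-byte form E0 B7 A3 at offsets 0–2.
U+10036 → 4-byte form F0 90 80 B6 at offsets 3–6.
U+20B1 → 3-byte form E2 82 B1 at offsets 7–9.
U+D1A8 → 3-byte form ED 86 A8 at offsets 10–12.
Offset 11 falls in char 4's range; it's byte 2 of ED 86 A8 = 0x86.

0x86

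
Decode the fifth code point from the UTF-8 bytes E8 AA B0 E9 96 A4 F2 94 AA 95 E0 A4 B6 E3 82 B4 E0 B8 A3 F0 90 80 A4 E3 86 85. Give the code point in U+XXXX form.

U+30B4

Offset 0: leading byte 0xE8 = 11101000 → 3-byte char #1 = E8 AA B0.
Offset 3: leading byte 0xE9 = 11101001 → 3-byte char #2 = E9 96 A4.
Offset 6: leading byte 0xF2 = 11110010 → 4-byte char #3 = F2 94 AA 95.
Offset 10: leading byte 0xE0 = 11100000 → 3-byte char #4 = E0 A4 B6.
Offset 13: leading byte 0xE3 = 11100011 → 3-byte char #5 = E3 82 B4.
Leading byte 0xE3 = 11100011 matches 1110xxxx → 3-byte sequence.
Byte 1: 0xE3 = 11100011, payload 0011 (4 bits).
Byte 2: 0x82 = 10000010 (10xxxxxx ✓), payload 000010.
Byte 3: 0xB4 = 10110100 (10xxxxxx ✓), payload 110100.
Concatenate: 0011000010110100 = 0x30B4 (16 bits → U+30B4).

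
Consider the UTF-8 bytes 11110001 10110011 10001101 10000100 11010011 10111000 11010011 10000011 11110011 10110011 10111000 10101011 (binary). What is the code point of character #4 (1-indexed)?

Offset 0: leading byte 0xF1 = 11110001 → 4-byte char #1 = F1 B3 8D 84.
Offset 4: leading byte 0xD3 = 11010011 → 2-byte char #2 = D3 B8.
Offset 6: leading byte 0xD3 = 11010011 → 2-byte char #3 = D3 83.
Offset 8: leading byte 0xF3 = 11110011 → 4-byte char #4 = F3 B3 B8 AB.
Leading byte 0xF3 = 11110011 matches 11110xxx → 4-byte sequence.
Byte 1: 0xF3 = 11110011, payload 011 (3 bits).
Byte 2: 0xB3 = 10110011 (10xxxxxx ✓), payload 110011.
Byte 3: 0xB8 = 10111000 (10xxxxxx ✓), payload 111000.
Byte 4: 0xAB = 10101011 (10xxxxxx ✓), payload 101011.
Concatenate: 011110011111000101011 = 0xF3E2B (21 bits → U+F3E2B).

U+F3E2B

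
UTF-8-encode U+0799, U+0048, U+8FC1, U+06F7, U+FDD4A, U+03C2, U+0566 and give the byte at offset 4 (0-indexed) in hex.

U+0799 → 2-byte form DE 99 at offsets 0–1.
U+0048 → 1-byte form 48 at offsets 2–2.
U+8FC1 → 3-byte form E8 BF 81 at offsets 3–5.
Offset 4 falls in char 3's range; it's byte 2 of E8 BF 81 = 0xBF.

0xBF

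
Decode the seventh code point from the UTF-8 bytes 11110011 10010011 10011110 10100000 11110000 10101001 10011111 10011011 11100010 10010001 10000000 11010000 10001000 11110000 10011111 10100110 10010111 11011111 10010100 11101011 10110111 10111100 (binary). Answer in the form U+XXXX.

U+BDFC

Offset 0: leading byte 0xF3 = 11110011 → 4-byte char #1 = F3 93 9E A0.
Offset 4: leading byte 0xF0 = 11110000 → 4-byte char #2 = F0 A9 9F 9B.
Offset 8: leading byte 0xE2 = 11100010 → 3-byte char #3 = E2 91 80.
Offset 11: leading byte 0xD0 = 11010000 → 2-byte char #4 = D0 88.
Offset 13: leading byte 0xF0 = 11110000 → 4-byte char #5 = F0 9F A6 97.
Offset 17: leading byte 0xDF = 11011111 → 2-byte char #6 = DF 94.
Offset 19: leading byte 0xEB = 11101011 → 3-byte char #7 = EB B7 BC.
Leading byte 0xEB = 11101011 matches 1110xxxx → 3-byte sequence.
Byte 1: 0xEB = 11101011, payload 1011 (4 bits).
Byte 2: 0xB7 = 10110111 (10xxxxxx ✓), payload 110111.
Byte 3: 0xBC = 10111100 (10xxxxxx ✓), payload 111100.
Concatenate: 1011110111111100 = 0xBDFC (16 bits → U+BDFC).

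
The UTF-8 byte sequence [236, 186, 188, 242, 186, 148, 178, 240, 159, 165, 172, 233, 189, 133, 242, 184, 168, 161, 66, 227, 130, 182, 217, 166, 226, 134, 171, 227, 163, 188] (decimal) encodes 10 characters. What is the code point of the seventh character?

U+30B6

Offset 0: leading byte 0xEC = 11101100 → 3-byte char #1 = EC BA BC.
Offset 3: leading byte 0xF2 = 11110010 → 4-byte char #2 = F2 BA 94 B2.
Offset 7: leading byte 0xF0 = 11110000 → 4-byte char #3 = F0 9F A5 AC.
Offset 11: leading byte 0xE9 = 11101001 → 3-byte char #4 = E9 BD 85.
Offset 14: leading byte 0xF2 = 11110010 → 4-byte char #5 = F2 B8 A8 A1.
Offset 18: leading byte 0x42 = 01000010 → 1-byte char #6 = 42.
Offset 19: leading byte 0xE3 = 11100011 → 3-byte char #7 = E3 82 B6.
Leading byte 0xE3 = 11100011 matches 1110xxxx → 3-byte sequence.
Byte 1: 0xE3 = 11100011, payload 0011 (4 bits).
Byte 2: 0x82 = 10000010 (10xxxxxx ✓), payload 000010.
Byte 3: 0xB6 = 10110110 (10xxxxxx ✓), payload 110110.
Concatenate: 0011000010110110 = 0x30B6 (16 bits → U+30B6).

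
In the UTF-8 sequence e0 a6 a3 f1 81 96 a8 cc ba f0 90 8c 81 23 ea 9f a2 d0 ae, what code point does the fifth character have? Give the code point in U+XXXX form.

U+0023

Offset 0: leading byte 0xE0 = 11100000 → 3-byte char #1 = E0 A6 A3.
Offset 3: leading byte 0xF1 = 11110001 → 4-byte char #2 = F1 81 96 A8.
Offset 7: leading byte 0xCC = 11001100 → 2-byte char #3 = CC BA.
Offset 9: leading byte 0xF0 = 11110000 → 4-byte char #4 = F0 90 8C 81.
Offset 13: leading byte 0x23 = 00100011 → 1-byte char #5 = 23.
Leading byte 0x23 = 00100011 matches 0xxxxxxx → 1-byte sequence.
Byte 1: 0x23 = 00100011, payload 0100011 (7 bits).
Concatenate: 0100011 = 0x23 (7 bits → U+0023).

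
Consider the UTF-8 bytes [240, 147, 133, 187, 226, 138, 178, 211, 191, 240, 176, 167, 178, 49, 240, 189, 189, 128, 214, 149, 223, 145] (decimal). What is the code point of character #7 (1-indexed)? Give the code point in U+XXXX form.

U+0595

Offset 0: leading byte 0xF0 = 11110000 → 4-byte char #1 = F0 93 85 BB.
Offset 4: leading byte 0xE2 = 11100010 → 3-byte char #2 = E2 8A B2.
Offset 7: leading byte 0xD3 = 11010011 → 2-byte char #3 = D3 BF.
Offset 9: leading byte 0xF0 = 11110000 → 4-byte char #4 = F0 B0 A7 B2.
Offset 13: leading byte 0x31 = 00110001 → 1-byte char #5 = 31.
Offset 14: leading byte 0xF0 = 11110000 → 4-byte char #6 = F0 BD BD 80.
Offset 18: leading byte 0xD6 = 11010110 → 2-byte char #7 = D6 95.
Leading byte 0xD6 = 11010110 matches 110xxxxx → 2-byte sequence.
Byte 1: 0xD6 = 11010110, payload 10110 (5 bits).
Byte 2: 0x95 = 10010101 (10xxxxxx ✓), payload 010101.
Concatenate: 10110010101 = 0x595 (11 bits → U+0595).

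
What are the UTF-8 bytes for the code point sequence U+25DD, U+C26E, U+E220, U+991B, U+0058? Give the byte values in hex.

E2 97 9D EC 89 AE EE 88 A0 E9 A4 9B 58

U+25DD: 3-byte form → E2 97 9D.
U+C26E: 3-byte form → EC 89 AE.
U+E220: 3-byte form → EE 88 A0.
U+991B: 3-byte form → E9 A4 9B.
U+0058: 1-byte form → 58.
Concatenated (13 bytes): E2 97 9D EC 89 AE EE 88 A0 E9 A4 9B 58.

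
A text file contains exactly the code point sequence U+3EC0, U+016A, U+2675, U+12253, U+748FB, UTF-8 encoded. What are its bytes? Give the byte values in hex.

E3 BB 80 C5 AA E2 99 B5 F0 92 89 93 F1 B4 A3 BB

U+3EC0: 3-byte form → E3 BB 80.
U+016A: 2-byte form → C5 AA.
U+2675: 3-byte form → E2 99 B5.
U+12253: 4-byte form → F0 92 89 93.
U+748FB: 4-byte form → F1 B4 A3 BB.
Concatenated (16 bytes): E3 BB 80 C5 AA E2 99 B5 F0 92 89 93 F1 B4 A3 BB.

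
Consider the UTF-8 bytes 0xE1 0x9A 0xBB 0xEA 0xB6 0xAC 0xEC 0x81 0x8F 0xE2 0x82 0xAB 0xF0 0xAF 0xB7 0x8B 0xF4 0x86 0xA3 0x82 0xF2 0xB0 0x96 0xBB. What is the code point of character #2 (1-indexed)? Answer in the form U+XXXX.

Offset 0: leading byte 0xE1 = 11100001 → 3-byte char #1 = E1 9A BB.
Offset 3: leading byte 0xEA = 11101010 → 3-byte char #2 = EA B6 AC.
Leading byte 0xEA = 11101010 matches 1110xxxx → 3-byte sequence.
Byte 1: 0xEA = 11101010, payload 1010 (4 bits).
Byte 2: 0xB6 = 10110110 (10xxxxxx ✓), payload 110110.
Byte 3: 0xAC = 10101100 (10xxxxxx ✓), payload 101100.
Concatenate: 1010110110101100 = 0xADAC (16 bits → U+ADAC).

U+ADAC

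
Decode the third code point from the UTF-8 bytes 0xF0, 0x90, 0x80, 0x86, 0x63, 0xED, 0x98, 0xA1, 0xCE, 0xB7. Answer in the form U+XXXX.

Offset 0: leading byte 0xF0 = 11110000 → 4-byte char #1 = F0 90 80 86.
Offset 4: leading byte 0x63 = 01100011 → 1-byte char #2 = 63.
Offset 5: leading byte 0xED = 11101101 → 3-byte char #3 = ED 98 A1.
Leading byte 0xED = 11101101 matches 1110xxxx → 3-byte sequence.
Byte 1: 0xED = 11101101, payload 1101 (4 bits).
Byte 2: 0x98 = 10011000 (10xxxxxx ✓), payload 011000.
Byte 3: 0xA1 = 10100001 (10xxxxxx ✓), payload 100001.
Concatenate: 1101011000100001 = 0xD621 (16 bits → U+D621).

U+D621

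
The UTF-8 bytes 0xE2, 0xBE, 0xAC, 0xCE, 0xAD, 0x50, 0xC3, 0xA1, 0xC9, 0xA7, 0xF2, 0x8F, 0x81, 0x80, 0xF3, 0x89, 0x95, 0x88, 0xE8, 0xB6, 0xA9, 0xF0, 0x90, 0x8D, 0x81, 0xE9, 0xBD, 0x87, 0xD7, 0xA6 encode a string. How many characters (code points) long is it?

Byte at offset 0: 0xE2 = 11100010 → 3-byte char (#1). Advance 3.
Byte at offset 3: 0xCE = 11001110 → 2-byte char (#2). Advance 2.
Byte at offset 5: 0x50 = 01010000 → 1-byte char (#3). Advance 1.
Byte at offset 6: 0xC3 = 11000011 → 2-byte char (#4). Advance 2.
Byte at offset 8: 0xC9 = 11001001 → 2-byte char (#5). Advance 2.
Byte at offset 10: 0xF2 = 11110010 → 4-byte char (#6). Advance 4.
Byte at offset 14: 0xF3 = 11110011 → 4-byte char (#7). Advance 4.
Byte at offset 18: 0xE8 = 11101000 → 3-byte char (#8). Advance 3.
Byte at offset 21: 0xF0 = 11110000 → 4-byte char (#9). Advance 4.
Byte at offset 25: 0xE9 = 11101001 → 3-byte char (#10). Advance 3.
Byte at offset 28: 0xD7 = 11010111 → 2-byte char (#11). Advance 2.
Reached end at offset 30 after 11 code points.

11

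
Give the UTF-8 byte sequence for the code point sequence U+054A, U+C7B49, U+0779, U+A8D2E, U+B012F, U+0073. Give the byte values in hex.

D5 8A F3 87 AD 89 DD B9 F2 A8 B4 AE F2 B0 84 AF 73

U+054A: 2-byte form → D5 8A.
U+C7B49: 4-byte form → F3 87 AD 89.
U+0779: 2-byte form → DD B9.
U+A8D2E: 4-byte form → F2 A8 B4 AE.
U+B012F: 4-byte form → F2 B0 84 AF.
U+0073: 1-byte form → 73.
Concatenated (17 bytes): D5 8A F3 87 AD 89 DD B9 F2 A8 B4 AE F2 B0 84 AF 73.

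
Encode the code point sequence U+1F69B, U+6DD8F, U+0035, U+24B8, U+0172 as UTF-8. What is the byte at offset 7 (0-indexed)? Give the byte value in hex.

U+1F69B → 4-byte form F0 9F 9A 9B at offsets 0–3.
U+6DD8F → 4-byte form F1 AD B6 8F at offsets 4–7.
Offset 7 falls in char 2's range; it's byte 4 of F1 AD B6 8F = 0x8F.

0x8F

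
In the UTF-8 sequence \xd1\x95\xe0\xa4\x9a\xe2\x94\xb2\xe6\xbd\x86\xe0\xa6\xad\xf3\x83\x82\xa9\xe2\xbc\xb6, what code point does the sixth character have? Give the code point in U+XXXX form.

Offset 0: leading byte 0xD1 = 11010001 → 2-byte char #1 = D1 95.
Offset 2: leading byte 0xE0 = 11100000 → 3-byte char #2 = E0 A4 9A.
Offset 5: leading byte 0xE2 = 11100010 → 3-byte char #3 = E2 94 B2.
Offset 8: leading byte 0xE6 = 11100110 → 3-byte char #4 = E6 BD 86.
Offset 11: leading byte 0xE0 = 11100000 → 3-byte char #5 = E0 A6 AD.
Offset 14: leading byte 0xF3 = 11110011 → 4-byte char #6 = F3 83 82 A9.
Leading byte 0xF3 = 11110011 matches 11110xxx → 4-byte sequence.
Byte 1: 0xF3 = 11110011, payload 011 (3 bits).
Byte 2: 0x83 = 10000011 (10xxxxxx ✓), payload 000011.
Byte 3: 0x82 = 10000010 (10xxxxxx ✓), payload 000010.
Byte 4: 0xA9 = 10101001 (10xxxxxx ✓), payload 101001.
Concatenate: 011000011000010101001 = 0xC30A9 (21 bits → U+C30A9).

U+C30A9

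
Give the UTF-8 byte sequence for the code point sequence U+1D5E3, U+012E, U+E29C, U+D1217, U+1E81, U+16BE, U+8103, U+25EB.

F0 9D 97 A3 C4 AE EE 8A 9C F3 91 88 97 E1 BA 81 E1 9A BE E8 84 83 E2 97 AB

U+1D5E3: 4-byte form → F0 9D 97 A3.
U+012E: 2-byte form → C4 AE.
U+E29C: 3-byte form → EE 8A 9C.
U+D1217: 4-byte form → F3 91 88 97.
U+1E81: 3-byte form → E1 BA 81.
U+16BE: 3-byte form → E1 9A BE.
U+8103: 3-byte form → E8 84 83.
U+25EB: 3-byte form → E2 97 AB.
Concatenated (25 bytes): F0 9D 97 A3 C4 AE EE 8A 9C F3 91 88 97 E1 BA 81 E1 9A BE E8 84 83 E2 97 AB.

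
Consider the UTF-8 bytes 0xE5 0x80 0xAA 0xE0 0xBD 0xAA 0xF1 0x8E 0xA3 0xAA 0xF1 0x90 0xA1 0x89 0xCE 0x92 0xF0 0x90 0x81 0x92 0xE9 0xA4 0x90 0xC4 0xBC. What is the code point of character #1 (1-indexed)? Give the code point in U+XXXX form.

Offset 0: leading byte 0xE5 = 11100101 → 3-byte char #1 = E5 80 AA.
Leading byte 0xE5 = 11100101 matches 1110xxxx → 3-byte sequence.
Byte 1: 0xE5 = 11100101, payload 0101 (4 bits).
Byte 2: 0x80 = 10000000 (10xxxxxx ✓), payload 000000.
Byte 3: 0xAA = 10101010 (10xxxxxx ✓), payload 101010.
Concatenate: 0101000000101010 = 0x502A (16 bits → U+502A).

U+502A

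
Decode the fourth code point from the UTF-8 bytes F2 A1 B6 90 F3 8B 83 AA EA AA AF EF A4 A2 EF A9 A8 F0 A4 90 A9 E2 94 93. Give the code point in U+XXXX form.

U+F922

Offset 0: leading byte 0xF2 = 11110010 → 4-byte char #1 = F2 A1 B6 90.
Offset 4: leading byte 0xF3 = 11110011 → 4-byte char #2 = F3 8B 83 AA.
Offset 8: leading byte 0xEA = 11101010 → 3-byte char #3 = EA AA AF.
Offset 11: leading byte 0xEF = 11101111 → 3-byte char #4 = EF A4 A2.
Leading byte 0xEF = 11101111 matches 1110xxxx → 3-byte sequence.
Byte 1: 0xEF = 11101111, payload 1111 (4 bits).
Byte 2: 0xA4 = 10100100 (10xxxxxx ✓), payload 100100.
Byte 3: 0xA2 = 10100010 (10xxxxxx ✓), payload 100010.
Concatenate: 1111100100100010 = 0xF922 (16 bits → U+F922).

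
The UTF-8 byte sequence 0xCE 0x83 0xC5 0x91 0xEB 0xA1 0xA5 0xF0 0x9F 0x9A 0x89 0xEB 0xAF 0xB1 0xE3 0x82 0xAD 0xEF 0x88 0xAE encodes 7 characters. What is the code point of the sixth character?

Offset 0: leading byte 0xCE = 11001110 → 2-byte char #1 = CE 83.
Offset 2: leading byte 0xC5 = 11000101 → 2-byte char #2 = C5 91.
Offset 4: leading byte 0xEB = 11101011 → 3-byte char #3 = EB A1 A5.
Offset 7: leading byte 0xF0 = 11110000 → 4-byte char #4 = F0 9F 9A 89.
Offset 11: leading byte 0xEB = 11101011 → 3-byte char #5 = EB AF B1.
Offset 14: leading byte 0xE3 = 11100011 → 3-byte char #6 = E3 82 AD.
Leading byte 0xE3 = 11100011 matches 1110xxxx → 3-byte sequence.
Byte 1: 0xE3 = 11100011, payload 0011 (4 bits).
Byte 2: 0x82 = 10000010 (10xxxxxx ✓), payload 000010.
Byte 3: 0xAD = 10101101 (10xxxxxx ✓), payload 101101.
Concatenate: 0011000010101101 = 0x30AD (16 bits → U+30AD).

U+30AD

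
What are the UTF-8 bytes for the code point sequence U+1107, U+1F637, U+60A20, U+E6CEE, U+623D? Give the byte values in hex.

E1 84 87 F0 9F 98 B7 F1 A0 A8 A0 F3 A6 B3 AE E6 88 BD

U+1107: 3-byte form → E1 84 87.
U+1F637: 4-byte form → F0 9F 98 B7.
U+60A20: 4-byte form → F1 A0 A8 A0.
U+E6CEE: 4-byte form → F3 A6 B3 AE.
U+623D: 3-byte form → E6 88 BD.
Concatenated (18 bytes): E1 84 87 F0 9F 98 B7 F1 A0 A8 A0 F3 A6 B3 AE E6 88 BD.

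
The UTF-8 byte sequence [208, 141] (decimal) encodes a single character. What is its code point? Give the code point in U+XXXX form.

Leading byte 0xD0 = 11010000 matches 110xxxxx → 2-byte sequence.
Byte 1: 0xD0 = 11010000, payload 10000 (5 bits).
Byte 2: 0x8D = 10001101 (10xxxxxx ✓), payload 001101.
Concatenate: 10000001101 = 0x40D (11 bits → U+040D).

U+040D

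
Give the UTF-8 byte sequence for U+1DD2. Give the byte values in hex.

U+1DD2 = 0x1DD2 = 7634 decimal. In range U+0800–U+FFFF → 3-byte form: 1110xxxx 10xxxxxx 10xxxxxx.
Binary (16 bits): 0001110111010010.
Split 4+6+6: 0001 | 110111 | 010010.
Byte 1: 11100001 = 0xE1.
Byte 2: 10110111 = 0xB7.
Byte 3: 10010010 = 0x92.

E1 B7 92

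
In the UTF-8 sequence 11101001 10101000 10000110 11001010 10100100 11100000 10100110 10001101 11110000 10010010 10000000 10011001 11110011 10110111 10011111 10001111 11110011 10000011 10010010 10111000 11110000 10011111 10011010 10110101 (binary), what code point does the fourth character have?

Offset 0: leading byte 0xE9 = 11101001 → 3-byte char #1 = E9 A8 86.
Offset 3: leading byte 0xCA = 11001010 → 2-byte char #2 = CA A4.
Offset 5: leading byte 0xE0 = 11100000 → 3-byte char #3 = E0 A6 8D.
Offset 8: leading byte 0xF0 = 11110000 → 4-byte char #4 = F0 92 80 99.
Leading byte 0xF0 = 11110000 matches 11110xxx → 4-byte sequence.
Byte 1: 0xF0 = 11110000, payload 000 (3 bits).
Byte 2: 0x92 = 10010010 (10xxxxxx ✓), payload 010010.
Byte 3: 0x80 = 10000000 (10xxxxxx ✓), payload 000000.
Byte 4: 0x99 = 10011001 (10xxxxxx ✓), payload 011001.
Concatenate: 000010010000000011001 = 0x12019 (21 bits → U+12019).

U+12019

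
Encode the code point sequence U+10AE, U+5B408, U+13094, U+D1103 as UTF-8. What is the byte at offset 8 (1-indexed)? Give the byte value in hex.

1-indexed offset 8 is 0-indexed offset 7.
U+10AE → 3-byte form E1 82 AE at offsets 0–2.
U+5B408 → 4-byte form F1 9B 90 88 at offsets 3–6.
U+13094 → 4-byte form F0 93 82 94 at offsets 7–10.
Offset 7 falls in char 3's range; it's byte 1 of F0 93 82 94 = 0xF0.

0xF0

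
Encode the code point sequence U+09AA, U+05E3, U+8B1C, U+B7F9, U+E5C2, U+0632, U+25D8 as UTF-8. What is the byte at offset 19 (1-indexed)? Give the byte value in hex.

1-indexed offset 19 is 0-indexed offset 18.
U+09AA → 3-byte form E0 A6 AA at offsets 0–2.
U+05E3 → 2-byte form D7 A3 at offsets 3–4.
U+8B1C → 3-byte form E8 AC 9C at offsets 5–7.
U+B7F9 → 3-byte form EB 9F B9 at offsets 8–10.
U+E5C2 → 3-byte form EE 97 82 at offsets 11–13.
U+0632 → 2-byte form D8 B2 at offsets 14–15.
U+25D8 → 3-byte form E2 97 98 at offsets 16–18.
Offset 18 falls in char 7's range; it's byte 3 of E2 97 98 = 0x98.

0x98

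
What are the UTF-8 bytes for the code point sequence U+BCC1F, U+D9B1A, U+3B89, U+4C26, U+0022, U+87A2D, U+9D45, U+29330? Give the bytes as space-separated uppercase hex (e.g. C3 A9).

U+BCC1F: 4-byte form → F2 BC B0 9F.
U+D9B1A: 4-byte form → F3 99 AC 9A.
U+3B89: 3-byte form → E3 AE 89.
U+4C26: 3-byte form → E4 B0 A6.
U+0022: 1-byte form → 22.
U+87A2D: 4-byte form → F2 87 A8 AD.
U+9D45: 3-byte form → E9 B5 85.
U+29330: 4-byte form → F0 A9 8C B0.
Concatenated (26 bytes): F2 BC B0 9F F3 99 AC 9A E3 AE 89 E4 B0 A6 22 F2 87 A8 AD E9 B5 85 F0 A9 8C B0.

F2 BC B0 9F F3 99 AC 9A E3 AE 89 E4 B0 A6 22 F2 87 A8 AD E9 B5 85 F0 A9 8C B0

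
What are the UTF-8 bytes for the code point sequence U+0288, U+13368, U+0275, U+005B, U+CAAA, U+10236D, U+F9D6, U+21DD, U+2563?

CA 88 F0 93 8D A8 C9 B5 5B EC AA AA F4 82 8D AD EF A7 96 E2 87 9D E2 95 A3

U+0288: 2-byte form → CA 88.
U+13368: 4-byte form → F0 93 8D A8.
U+0275: 2-byte form → C9 B5.
U+005B: 1-byte form → 5B.
U+CAAA: 3-byte form → EC AA AA.
U+10236D: 4-byte form → F4 82 8D AD.
U+F9D6: 3-byte form → EF A7 96.
U+21DD: 3-byte form → E2 87 9D.
U+2563: 3-byte form → E2 95 A3.
Concatenated (25 bytes): CA 88 F0 93 8D A8 C9 B5 5B EC AA AA F4 82 8D AD EF A7 96 E2 87 9D E2 95 A3.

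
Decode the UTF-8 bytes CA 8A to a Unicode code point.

U+028A

Leading byte 0xCA = 11001010 matches 110xxxxx → 2-byte sequence.
Byte 1: 0xCA = 11001010, payload 01010 (5 bits).
Byte 2: 0x8A = 10001010 (10xxxxxx ✓), payload 001010.
Concatenate: 01010001010 = 0x28A (11 bits → U+028A).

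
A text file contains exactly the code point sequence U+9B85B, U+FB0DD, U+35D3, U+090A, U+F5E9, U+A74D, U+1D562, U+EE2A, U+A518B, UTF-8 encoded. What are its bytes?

F2 9B A1 9B F3 BB 83 9D E3 97 93 E0 A4 8A EF 97 A9 EA 9D 8D F0 9D 95 A2 EE B8 AA F2 A5 86 8B

U+9B85B: 4-byte form → F2 9B A1 9B.
U+FB0DD: 4-byte form → F3 BB 83 9D.
U+35D3: 3-byte form → E3 97 93.
U+090A: 3-byte form → E0 A4 8A.
U+F5E9: 3-byte form → EF 97 A9.
U+A74D: 3-byte form → EA 9D 8D.
U+1D562: 4-byte form → F0 9D 95 A2.
U+EE2A: 3-byte form → EE B8 AA.
U+A518B: 4-byte form → F2 A5 86 8B.
Concatenated (31 bytes): F2 9B A1 9B F3 BB 83 9D E3 97 93 E0 A4 8A EF 97 A9 EA 9D 8D F0 9D 95 A2 EE B8 AA F2 A5 86 8B.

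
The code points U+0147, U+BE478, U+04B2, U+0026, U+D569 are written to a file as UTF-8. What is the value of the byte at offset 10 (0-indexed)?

U+0147 → 2-byte form C5 87 at offsets 0–1.
U+BE478 → 4-byte form F2 BE 91 B8 at offsets 2–5.
U+04B2 → 2-byte form D2 B2 at offsets 6–7.
U+0026 → 1-byte form 26 at offsets 8–8.
U+D569 → 3-byte form ED 95 A9 at offsets 9–11.
Offset 10 falls in char 5's range; it's byte 2 of ED 95 A9 = 0x95.

0x95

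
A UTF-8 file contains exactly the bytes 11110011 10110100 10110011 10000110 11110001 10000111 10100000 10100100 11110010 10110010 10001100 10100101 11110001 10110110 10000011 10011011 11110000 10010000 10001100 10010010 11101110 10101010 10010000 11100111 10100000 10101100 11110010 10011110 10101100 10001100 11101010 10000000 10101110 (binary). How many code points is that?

9

Byte at offset 0: 0xF3 = 11110011 → 4-byte char (#1). Advance 4.
Byte at offset 4: 0xF1 = 11110001 → 4-byte char (#2). Advance 4.
Byte at offset 8: 0xF2 = 11110010 → 4-byte char (#3). Advance 4.
Byte at offset 12: 0xF1 = 11110001 → 4-byte char (#4). Advance 4.
Byte at offset 16: 0xF0 = 11110000 → 4-byte char (#5). Advance 4.
Byte at offset 20: 0xEE = 11101110 → 3-byte char (#6). Advance 3.
Byte at offset 23: 0xE7 = 11100111 → 3-byte char (#7). Advance 3.
Byte at offset 26: 0xF2 = 11110010 → 4-byte char (#8). Advance 4.
Byte at offset 30: 0xEA = 11101010 → 3-byte char (#9). Advance 3.
Reached end at offset 33 after 9 code points.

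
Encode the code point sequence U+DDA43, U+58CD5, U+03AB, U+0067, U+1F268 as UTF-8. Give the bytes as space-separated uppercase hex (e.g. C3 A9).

F3 9D A9 83 F1 98 B3 95 CE AB 67 F0 9F 89 A8

U+DDA43: 4-byte form → F3 9D A9 83.
U+58CD5: 4-byte form → F1 98 B3 95.
U+03AB: 2-byte form → CE AB.
U+0067: 1-byte form → 67.
U+1F268: 4-byte form → F0 9F 89 A8.
Concatenated (15 bytes): F3 9D A9 83 F1 98 B3 95 CE AB 67 F0 9F 89 A8.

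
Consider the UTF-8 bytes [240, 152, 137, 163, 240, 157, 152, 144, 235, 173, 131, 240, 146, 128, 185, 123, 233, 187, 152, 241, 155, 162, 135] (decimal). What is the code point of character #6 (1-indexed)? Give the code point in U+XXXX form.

U+9ED8

Offset 0: leading byte 0xF0 = 11110000 → 4-byte char #1 = F0 98 89 A3.
Offset 4: leading byte 0xF0 = 11110000 → 4-byte char #2 = F0 9D 98 90.
Offset 8: leading byte 0xEB = 11101011 → 3-byte char #3 = EB AD 83.
Offset 11: leading byte 0xF0 = 11110000 → 4-byte char #4 = F0 92 80 B9.
Offset 15: leading byte 0x7B = 01111011 → 1-byte char #5 = 7B.
Offset 16: leading byte 0xE9 = 11101001 → 3-byte char #6 = E9 BB 98.
Leading byte 0xE9 = 11101001 matches 1110xxxx → 3-byte sequence.
Byte 1: 0xE9 = 11101001, payload 1001 (4 bits).
Byte 2: 0xBB = 10111011 (10xxxxxx ✓), payload 111011.
Byte 3: 0x98 = 10011000 (10xxxxxx ✓), payload 011000.
Concatenate: 1001111011011000 = 0x9ED8 (16 bits → U+9ED8).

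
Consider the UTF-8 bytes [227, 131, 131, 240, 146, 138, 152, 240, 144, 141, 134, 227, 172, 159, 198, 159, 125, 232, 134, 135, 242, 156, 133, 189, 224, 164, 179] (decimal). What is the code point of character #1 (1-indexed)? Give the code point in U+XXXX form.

Offset 0: leading byte 0xE3 = 11100011 → 3-byte char #1 = E3 83 83.
Leading byte 0xE3 = 11100011 matches 1110xxxx → 3-byte sequence.
Byte 1: 0xE3 = 11100011, payload 0011 (4 bits).
Byte 2: 0x83 = 10000011 (10xxxxxx ✓), payload 000011.
Byte 3: 0x83 = 10000011 (10xxxxxx ✓), payload 000011.
Concatenate: 0011000011000011 = 0x30C3 (16 bits → U+30C3).

U+30C3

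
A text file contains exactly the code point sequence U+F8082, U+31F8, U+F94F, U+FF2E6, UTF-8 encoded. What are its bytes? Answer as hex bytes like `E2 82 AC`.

F3 B8 82 82 E3 87 B8 EF A5 8F F3 BF 8B A6

U+F8082: 4-byte form → F3 B8 82 82.
U+31F8: 3-byte form → E3 87 B8.
U+F94F: 3-byte form → EF A5 8F.
U+FF2E6: 4-byte form → F3 BF 8B A6.
Concatenated (14 bytes): F3 B8 82 82 E3 87 B8 EF A5 8F F3 BF 8B A6.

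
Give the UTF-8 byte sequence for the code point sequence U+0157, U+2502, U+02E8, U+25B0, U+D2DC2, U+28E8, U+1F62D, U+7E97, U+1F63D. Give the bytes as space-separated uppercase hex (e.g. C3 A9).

U+0157: 2-byte form → C5 97.
U+2502: 3-byte form → E2 94 82.
U+02E8: 2-byte form → CB A8.
U+25B0: 3-byte form → E2 96 B0.
U+D2DC2: 4-byte form → F3 92 B7 82.
U+28E8: 3-byte form → E2 A3 A8.
U+1F62D: 4-byte form → F0 9F 98 AD.
U+7E97: 3-byte form → E7 BA 97.
U+1F63D: 4-byte form → F0 9F 98 BD.
Concatenated (28 bytes): C5 97 E2 94 82 CB A8 E2 96 B0 F3 92 B7 82 E2 A3 A8 F0 9F 98 AD E7 BA 97 F0 9F 98 BD.

C5 97 E2 94 82 CB A8 E2 96 B0 F3 92 B7 82 E2 A3 A8 F0 9F 98 AD E7 BA 97 F0 9F 98 BD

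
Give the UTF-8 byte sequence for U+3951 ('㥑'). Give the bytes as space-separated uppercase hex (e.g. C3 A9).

E3 A5 91

U+3951 = 0x3951 = 14673 decimal. In range U+0800–U+FFFF → 3-byte form: 1110xxxx 10xxxxxx 10xxxxxx.
Binary (16 bits): 0011100101010001.
Split 4+6+6: 0011 | 100101 | 010001.
Byte 1: 11100011 = 0xE3.
Byte 2: 10100101 = 0xA5.
Byte 3: 10010001 = 0x91.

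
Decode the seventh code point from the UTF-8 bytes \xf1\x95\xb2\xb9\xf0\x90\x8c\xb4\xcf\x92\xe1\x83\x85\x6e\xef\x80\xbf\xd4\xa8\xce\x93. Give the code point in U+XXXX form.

Offset 0: leading byte 0xF1 = 11110001 → 4-byte char #1 = F1 95 B2 B9.
Offset 4: leading byte 0xF0 = 11110000 → 4-byte char #2 = F0 90 8C B4.
Offset 8: leading byte 0xCF = 11001111 → 2-byte char #3 = CF 92.
Offset 10: leading byte 0xE1 = 11100001 → 3-byte char #4 = E1 83 85.
Offset 13: leading byte 0x6E = 01101110 → 1-byte char #5 = 6E.
Offset 14: leading byte 0xEF = 11101111 → 3-byte char #6 = EF 80 BF.
Offset 17: leading byte 0xD4 = 11010100 → 2-byte char #7 = D4 A8.
Leading byte 0xD4 = 11010100 matches 110xxxxx → 2-byte sequence.
Byte 1: 0xD4 = 11010100, payload 10100 (5 bits).
Byte 2: 0xA8 = 10101000 (10xxxxxx ✓), payload 101000.
Concatenate: 10100101000 = 0x528 (11 bits → U+0528).

U+0528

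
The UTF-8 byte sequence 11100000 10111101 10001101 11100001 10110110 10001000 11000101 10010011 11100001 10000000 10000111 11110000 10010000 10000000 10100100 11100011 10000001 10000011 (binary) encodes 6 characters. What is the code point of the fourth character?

U+1007

Offset 0: leading byte 0xE0 = 11100000 → 3-byte char #1 = E0 BD 8D.
Offset 3: leading byte 0xE1 = 11100001 → 3-byte char #2 = E1 B6 88.
Offset 6: leading byte 0xC5 = 11000101 → 2-byte char #3 = C5 93.
Offset 8: leading byte 0xE1 = 11100001 → 3-byte char #4 = E1 80 87.
Leading byte 0xE1 = 11100001 matches 1110xxxx → 3-byte sequence.
Byte 1: 0xE1 = 11100001, payload 0001 (4 bits).
Byte 2: 0x80 = 10000000 (10xxxxxx ✓), payload 000000.
Byte 3: 0x87 = 10000111 (10xxxxxx ✓), payload 000111.
Concatenate: 0001000000000111 = 0x1007 (16 bits → U+1007).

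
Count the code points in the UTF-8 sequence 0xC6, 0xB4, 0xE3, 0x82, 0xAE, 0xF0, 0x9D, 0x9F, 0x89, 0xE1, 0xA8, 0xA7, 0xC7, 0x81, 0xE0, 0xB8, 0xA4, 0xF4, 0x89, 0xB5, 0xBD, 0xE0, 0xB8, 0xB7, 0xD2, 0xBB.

9

Byte at offset 0: 0xC6 = 11000110 → 2-byte char (#1). Advance 2.
Byte at offset 2: 0xE3 = 11100011 → 3-byte char (#2). Advance 3.
Byte at offset 5: 0xF0 = 11110000 → 4-byte char (#3). Advance 4.
Byte at offset 9: 0xE1 = 11100001 → 3-byte char (#4). Advance 3.
Byte at offset 12: 0xC7 = 11000111 → 2-byte char (#5). Advance 2.
Byte at offset 14: 0xE0 = 11100000 → 3-byte char (#6). Advance 3.
Byte at offset 17: 0xF4 = 11110100 → 4-byte char (#7). Advance 4.
Byte at offset 21: 0xE0 = 11100000 → 3-byte char (#8). Advance 3.
Byte at offset 24: 0xD2 = 11010010 → 2-byte char (#9). Advance 2.
Reached end at offset 26 after 9 code points.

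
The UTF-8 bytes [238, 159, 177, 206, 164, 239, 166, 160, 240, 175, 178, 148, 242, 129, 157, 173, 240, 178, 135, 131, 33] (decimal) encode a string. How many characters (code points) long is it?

Byte at offset 0: 0xEE = 11101110 → 3-byte char (#1). Advance 3.
Byte at offset 3: 0xCE = 11001110 → 2-byte char (#2). Advance 2.
Byte at offset 5: 0xEF = 11101111 → 3-byte char (#3). Advance 3.
Byte at offset 8: 0xF0 = 11110000 → 4-byte char (#4). Advance 4.
Byte at offset 12: 0xF2 = 11110010 → 4-byte char (#5). Advance 4.
Byte at offset 16: 0xF0 = 11110000 → 4-byte char (#6). Advance 4.
Byte at offset 20: 0x21 = 00100001 → 1-byte char (#7). Advance 1.
Reached end at offset 21 after 7 code points.

7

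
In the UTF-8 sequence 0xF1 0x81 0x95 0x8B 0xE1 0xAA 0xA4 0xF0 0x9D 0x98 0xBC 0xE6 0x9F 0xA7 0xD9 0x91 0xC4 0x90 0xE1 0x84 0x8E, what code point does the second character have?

Offset 0: leading byte 0xF1 = 11110001 → 4-byte char #1 = F1 81 95 8B.
Offset 4: leading byte 0xE1 = 11100001 → 3-byte char #2 = E1 AA A4.
Leading byte 0xE1 = 11100001 matches 1110xxxx → 3-byte sequence.
Byte 1: 0xE1 = 11100001, payload 0001 (4 bits).
Byte 2: 0xAA = 10101010 (10xxxxxx ✓), payload 101010.
Byte 3: 0xA4 = 10100100 (10xxxxxx ✓), payload 100100.
Concatenate: 0001101010100100 = 0x1AA4 (16 bits → U+1AA4).

U+1AA4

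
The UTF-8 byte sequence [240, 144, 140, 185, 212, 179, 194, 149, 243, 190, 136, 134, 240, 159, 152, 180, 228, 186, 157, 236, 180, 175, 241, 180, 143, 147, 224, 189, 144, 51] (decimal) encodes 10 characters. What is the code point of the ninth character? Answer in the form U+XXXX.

Offset 0: leading byte 0xF0 = 11110000 → 4-byte char #1 = F0 90 8C B9.
Offset 4: leading byte 0xD4 = 11010100 → 2-byte char #2 = D4 B3.
Offset 6: leading byte 0xC2 = 11000010 → 2-byte char #3 = C2 95.
Offset 8: leading byte 0xF3 = 11110011 → 4-byte char #4 = F3 BE 88 86.
Offset 12: leading byte 0xF0 = 11110000 → 4-byte char #5 = F0 9F 98 B4.
Offset 16: leading byte 0xE4 = 11100100 → 3-byte char #6 = E4 BA 9D.
Offset 19: leading byte 0xEC = 11101100 → 3-byte char #7 = EC B4 AF.
Offset 22: leading byte 0xF1 = 11110001 → 4-byte char #8 = F1 B4 8F 93.
Offset 26: leading byte 0xE0 = 11100000 → 3-byte char #9 = E0 BD 90.
Leading byte 0xE0 = 11100000 matches 1110xxxx → 3-byte sequence.
Byte 1: 0xE0 = 11100000, payload 0000 (4 bits).
Byte 2: 0xBD = 10111101 (10xxxxxx ✓), payload 111101.
Byte 3: 0x90 = 10010000 (10xxxxxx ✓), payload 010000.
Concatenate: 0000111101010000 = 0xF50 (16 bits → U+0F50).

U+0F50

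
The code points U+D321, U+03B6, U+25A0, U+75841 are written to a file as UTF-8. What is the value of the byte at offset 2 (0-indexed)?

U+D321 → 3-byte form ED 8C A1 at offsets 0–2.
Offset 2 falls in char 1's range; it's byte 3 of ED 8C A1 = 0xA1.

0xA1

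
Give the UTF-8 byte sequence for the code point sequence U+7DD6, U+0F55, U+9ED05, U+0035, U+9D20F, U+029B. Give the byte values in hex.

U+7DD6: 3-byte form → E7 B7 96.
U+0F55: 3-byte form → E0 BD 95.
U+9ED05: 4-byte form → F2 9E B4 85.
U+0035: 1-byte form → 35.
U+9D20F: 4-byte form → F2 9D 88 8F.
U+029B: 2-byte form → CA 9B.
Concatenated (17 bytes): E7 B7 96 E0 BD 95 F2 9E B4 85 35 F2 9D 88 8F CA 9B.

E7 B7 96 E0 BD 95 F2 9E B4 85 35 F2 9D 88 8F CA 9B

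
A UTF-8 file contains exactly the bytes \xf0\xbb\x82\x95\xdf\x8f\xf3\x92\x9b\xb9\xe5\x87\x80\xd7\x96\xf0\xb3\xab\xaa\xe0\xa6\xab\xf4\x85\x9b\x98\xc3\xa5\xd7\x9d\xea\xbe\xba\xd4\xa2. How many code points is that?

12

Byte at offset 0: 0xF0 = 11110000 → 4-byte char (#1). Advance 4.
Byte at offset 4: 0xDF = 11011111 → 2-byte char (#2). Advance 2.
Byte at offset 6: 0xF3 = 11110011 → 4-byte char (#3). Advance 4.
Byte at offset 10: 0xE5 = 11100101 → 3-byte char (#4). Advance 3.
Byte at offset 13: 0xD7 = 11010111 → 2-byte char (#5). Advance 2.
Byte at offset 15: 0xF0 = 11110000 → 4-byte char (#6). Advance 4.
Byte at offset 19: 0xE0 = 11100000 → 3-byte char (#7). Advance 3.
Byte at offset 22: 0xF4 = 11110100 → 4-byte char (#8). Advance 4.
Byte at offset 26: 0xC3 = 11000011 → 2-byte char (#9). Advance 2.
Byte at offset 28: 0xD7 = 11010111 → 2-byte char (#10). Advance 2.
Byte at offset 30: 0xEA = 11101010 → 3-byte char (#11). Advance 3.
Byte at offset 33: 0xD4 = 11010100 → 2-byte char (#12). Advance 2.
Reached end at offset 35 after 12 code points.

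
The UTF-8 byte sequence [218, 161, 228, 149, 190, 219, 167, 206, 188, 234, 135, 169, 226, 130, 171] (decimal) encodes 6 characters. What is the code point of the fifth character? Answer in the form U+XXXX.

U+A1E9

Offset 0: leading byte 0xDA = 11011010 → 2-byte char #1 = DA A1.
Offset 2: leading byte 0xE4 = 11100100 → 3-byte char #2 = E4 95 BE.
Offset 5: leading byte 0xDB = 11011011 → 2-byte char #3 = DB A7.
Offset 7: leading byte 0xCE = 11001110 → 2-byte char #4 = CE BC.
Offset 9: leading byte 0xEA = 11101010 → 3-byte char #5 = EA 87 A9.
Leading byte 0xEA = 11101010 matches 1110xxxx → 3-byte sequence.
Byte 1: 0xEA = 11101010, payload 1010 (4 bits).
Byte 2: 0x87 = 10000111 (10xxxxxx ✓), payload 000111.
Byte 3: 0xA9 = 10101001 (10xxxxxx ✓), payload 101001.
Concatenate: 1010000111101001 = 0xA1E9 (16 bits → U+A1E9).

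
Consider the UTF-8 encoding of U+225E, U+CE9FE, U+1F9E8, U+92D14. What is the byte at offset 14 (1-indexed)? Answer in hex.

0xB4

1-indexed offset 14 is 0-indexed offset 13.
U+225E → 3-byte form E2 89 9E at offsets 0–2.
U+CE9FE → 4-byte form F3 8E A7 BE at offsets 3–6.
U+1F9E8 → 4-byte form F0 9F A7 A8 at offsets 7–10.
U+92D14 → 4-byte form F2 92 B4 94 at offsets 11–14.
Offset 13 falls in char 4's range; it's byte 3 of F2 92 B4 94 = 0xB4.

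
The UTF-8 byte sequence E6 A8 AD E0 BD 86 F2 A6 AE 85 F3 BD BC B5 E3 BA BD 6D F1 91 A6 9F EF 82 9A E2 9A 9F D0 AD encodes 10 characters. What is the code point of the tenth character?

Offset 0: leading byte 0xE6 = 11100110 → 3-byte char #1 = E6 A8 AD.
Offset 3: leading byte 0xE0 = 11100000 → 3-byte char #2 = E0 BD 86.
Offset 6: leading byte 0xF2 = 11110010 → 4-byte char #3 = F2 A6 AE 85.
Offset 10: leading byte 0xF3 = 11110011 → 4-byte char #4 = F3 BD BC B5.
Offset 14: leading byte 0xE3 = 11100011 → 3-byte char #5 = E3 BA BD.
Offset 17: leading byte 0x6D = 01101101 → 1-byte char #6 = 6D.
Offset 18: leading byte 0xF1 = 11110001 → 4-byte char #7 = F1 91 A6 9F.
Offset 22: leading byte 0xEF = 11101111 → 3-byte char #8 = EF 82 9A.
Offset 25: leading byte 0xE2 = 11100010 → 3-byte char #9 = E2 9A 9F.
Offset 28: leading byte 0xD0 = 11010000 → 2-byte char #10 = D0 AD.
Leading byte 0xD0 = 11010000 matches 110xxxxx → 2-byte sequence.
Byte 1: 0xD0 = 11010000, payload 10000 (5 bits).
Byte 2: 0xAD = 10101101 (10xxxxxx ✓), payload 101101.
Concatenate: 10000101101 = 0x42D (11 bits → U+042D).

U+042D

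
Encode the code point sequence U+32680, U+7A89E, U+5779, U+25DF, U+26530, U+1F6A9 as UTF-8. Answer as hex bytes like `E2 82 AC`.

U+32680: 4-byte form → F0 B2 9A 80.
U+7A89E: 4-byte form → F1 BA A2 9E.
U+5779: 3-byte form → E5 9D B9.
U+25DF: 3-byte form → E2 97 9F.
U+26530: 4-byte form → F0 A6 94 B0.
U+1F6A9: 4-byte form → F0 9F 9A A9.
Concatenated (22 bytes): F0 B2 9A 80 F1 BA A2 9E E5 9D B9 E2 97 9F F0 A6 94 B0 F0 9F 9A A9.

F0 B2 9A 80 F1 BA A2 9E E5 9D B9 E2 97 9F F0 A6 94 B0 F0 9F 9A A9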